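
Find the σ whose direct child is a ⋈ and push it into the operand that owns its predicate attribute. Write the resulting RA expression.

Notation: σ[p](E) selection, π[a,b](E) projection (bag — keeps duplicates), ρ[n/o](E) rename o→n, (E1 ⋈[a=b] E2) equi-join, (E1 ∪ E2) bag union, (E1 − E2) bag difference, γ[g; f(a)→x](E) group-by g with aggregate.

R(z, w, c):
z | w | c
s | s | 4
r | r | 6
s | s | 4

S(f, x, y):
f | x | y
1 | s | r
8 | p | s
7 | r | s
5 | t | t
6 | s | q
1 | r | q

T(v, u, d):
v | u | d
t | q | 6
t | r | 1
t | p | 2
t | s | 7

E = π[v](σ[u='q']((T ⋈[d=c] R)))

σ filters on u, owned by the left side.
E' = π[v]((σ[u='q'](T) ⋈[d=c] R))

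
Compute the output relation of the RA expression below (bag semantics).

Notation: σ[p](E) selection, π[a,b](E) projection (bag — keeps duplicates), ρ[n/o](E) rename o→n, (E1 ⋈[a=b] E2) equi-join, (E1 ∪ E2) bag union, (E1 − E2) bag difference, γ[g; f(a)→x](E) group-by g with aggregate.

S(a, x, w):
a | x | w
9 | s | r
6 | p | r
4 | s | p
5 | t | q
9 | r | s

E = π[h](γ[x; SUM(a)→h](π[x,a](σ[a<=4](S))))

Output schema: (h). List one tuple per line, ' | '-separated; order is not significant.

Subexpression sizes:
  S → 5
  σ[a<=4](S) → 1
  π[x,a](σ[a<=4](S)) → 1
  γ[x; SUM(a)→h](π[x,a](σ[a<=4](S))) → 1
  π[h](γ[x; SUM(a)→h](π[x,a](σ[a<=4](S)))) → 1

== RESULT ==
h
4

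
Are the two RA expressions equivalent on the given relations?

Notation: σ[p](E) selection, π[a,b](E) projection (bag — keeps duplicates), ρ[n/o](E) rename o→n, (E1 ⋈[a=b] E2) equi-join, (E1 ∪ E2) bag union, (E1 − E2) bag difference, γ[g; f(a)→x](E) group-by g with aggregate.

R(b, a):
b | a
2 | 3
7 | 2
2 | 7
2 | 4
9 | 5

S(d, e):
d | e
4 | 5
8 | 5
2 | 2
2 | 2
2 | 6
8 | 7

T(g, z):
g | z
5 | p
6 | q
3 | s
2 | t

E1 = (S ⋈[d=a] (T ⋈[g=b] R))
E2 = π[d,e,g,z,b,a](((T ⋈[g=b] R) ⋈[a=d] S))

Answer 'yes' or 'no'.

E1 stepwise |·|:
  S → 6
  T → 4
  R → 5
  (T ⋈[g=b] R) → 3
  (S ⋈[d=a] (T ⋈[g=b] R)) → 1
E2 stepwise |·|:
  T → 4
  R → 5
  (T ⋈[g=b] R) → 3
  S → 6
  ((T ⋈[g=b] R) ⋈[a=d] S) → 1
  π[d,e,g,z,b,a](((T ⋈[g=b] R) ⋈[a=d] S)) → 1

E1 and E2 produce the same multiset:
d | e | g | z | b | a
4 | 5 | 2 | t | 2 | 4

yes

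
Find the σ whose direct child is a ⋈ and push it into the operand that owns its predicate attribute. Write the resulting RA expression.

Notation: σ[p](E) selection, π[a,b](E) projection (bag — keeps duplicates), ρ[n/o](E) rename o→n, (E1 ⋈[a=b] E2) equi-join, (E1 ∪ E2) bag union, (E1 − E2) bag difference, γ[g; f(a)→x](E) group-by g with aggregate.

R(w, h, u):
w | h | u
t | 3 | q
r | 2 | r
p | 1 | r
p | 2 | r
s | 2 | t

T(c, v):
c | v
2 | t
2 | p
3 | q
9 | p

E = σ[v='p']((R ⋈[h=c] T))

σ filters on v, owned by the right side.
E' = (R ⋈[h=c] σ[v='p'](T))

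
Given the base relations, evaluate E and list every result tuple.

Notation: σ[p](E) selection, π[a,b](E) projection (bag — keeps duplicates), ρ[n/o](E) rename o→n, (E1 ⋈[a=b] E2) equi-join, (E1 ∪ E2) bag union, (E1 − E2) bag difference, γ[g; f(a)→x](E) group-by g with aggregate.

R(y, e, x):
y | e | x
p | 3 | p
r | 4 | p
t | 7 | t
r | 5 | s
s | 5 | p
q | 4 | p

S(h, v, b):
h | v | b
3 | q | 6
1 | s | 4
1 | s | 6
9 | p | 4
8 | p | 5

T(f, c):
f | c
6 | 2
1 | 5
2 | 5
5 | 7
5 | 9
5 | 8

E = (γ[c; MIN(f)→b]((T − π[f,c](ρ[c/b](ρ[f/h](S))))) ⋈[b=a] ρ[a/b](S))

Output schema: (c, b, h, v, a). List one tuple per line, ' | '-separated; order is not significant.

Per-node cardinality:
  T → 6
  S → 5
  ρ[f/h](S) → 5
  ρ[c/b](ρ[f/h](S)) → 5
  π[f,c](ρ[c/b](ρ[f/h](S))) → 5
  (T − π[f,c](ρ[c/b](ρ[f/h](S)))) → 6
  γ[c; MIN(f)→b]((T − π[f,c](ρ[c/b](ρ[f/h](S))))) → 5
  S → 5
  ρ[a/b](S) → 5
  (γ[c; MIN(f)→b]((T − π[f,c](ρ[c/b](ρ[f/h](S))))) ⋈[b=a] ρ[a/b](S)) → 5

== RESULT ==
c | b | h | v | a
2 | 6 | 1 | s | 6
2 | 6 | 3 | q | 6
7 | 5 | 8 | p | 5
8 | 5 | 8 | p | 5
9 | 5 | 8 | p | 5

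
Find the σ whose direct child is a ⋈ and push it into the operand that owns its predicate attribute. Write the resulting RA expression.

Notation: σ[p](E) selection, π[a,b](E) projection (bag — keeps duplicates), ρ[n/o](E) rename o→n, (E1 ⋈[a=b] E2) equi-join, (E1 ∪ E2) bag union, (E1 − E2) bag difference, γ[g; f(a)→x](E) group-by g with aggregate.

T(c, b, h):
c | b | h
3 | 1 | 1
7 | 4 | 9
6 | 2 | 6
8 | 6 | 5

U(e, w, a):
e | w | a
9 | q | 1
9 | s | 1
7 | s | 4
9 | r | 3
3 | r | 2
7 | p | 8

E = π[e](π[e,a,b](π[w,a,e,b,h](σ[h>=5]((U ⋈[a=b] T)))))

σ filters on h, owned by the right side.
E' = π[e](π[e,a,b](π[w,a,e,b,h]((U ⋈[a=b] σ[h>=5](T)))))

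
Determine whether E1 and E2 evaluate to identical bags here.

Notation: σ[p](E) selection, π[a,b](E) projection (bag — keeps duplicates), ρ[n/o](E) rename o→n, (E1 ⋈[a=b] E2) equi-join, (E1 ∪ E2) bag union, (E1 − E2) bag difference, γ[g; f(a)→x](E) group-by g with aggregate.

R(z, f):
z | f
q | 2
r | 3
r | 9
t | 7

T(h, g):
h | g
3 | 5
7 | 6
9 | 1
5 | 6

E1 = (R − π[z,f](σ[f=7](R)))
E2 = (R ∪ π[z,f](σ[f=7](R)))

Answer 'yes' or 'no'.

E1 row counts bottom-up:
  R → 4
  R → 4
  σ[f=7](R) → 1
  π[z,f](σ[f=7](R)) → 1
  (R − π[z,f](σ[f=7](R))) → 3
E2 row counts bottom-up:
  R → 4
  R → 4
  σ[f=7](R) → 1
  π[z,f](σ[f=7](R)) → 1
  (R ∪ π[z,f](σ[f=7](R))) → 5

E1 result:
z | f
q | 2
r | 3
r | 9
E2 result:
z | f
q | 2
r | 3
r | 9
t | 7
t | 7
Witness: ('t', 7) appears 0× in E1 but 2× in E2.

no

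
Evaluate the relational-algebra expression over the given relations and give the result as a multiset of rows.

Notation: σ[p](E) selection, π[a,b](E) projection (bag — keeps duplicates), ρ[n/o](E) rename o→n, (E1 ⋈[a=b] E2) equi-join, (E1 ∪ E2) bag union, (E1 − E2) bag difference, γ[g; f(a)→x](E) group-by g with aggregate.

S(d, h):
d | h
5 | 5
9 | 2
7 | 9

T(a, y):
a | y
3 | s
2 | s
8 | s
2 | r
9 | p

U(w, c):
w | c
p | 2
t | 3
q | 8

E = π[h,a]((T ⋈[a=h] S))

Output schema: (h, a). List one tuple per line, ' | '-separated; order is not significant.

Subexpression sizes:
  T → 5
  S → 3
  (T ⋈[a=h] S) → 3
  π[h,a]((T ⋈[a=h] S)) → 3

== RESULT ==
h | a
2 | 2
2 | 2
9 | 9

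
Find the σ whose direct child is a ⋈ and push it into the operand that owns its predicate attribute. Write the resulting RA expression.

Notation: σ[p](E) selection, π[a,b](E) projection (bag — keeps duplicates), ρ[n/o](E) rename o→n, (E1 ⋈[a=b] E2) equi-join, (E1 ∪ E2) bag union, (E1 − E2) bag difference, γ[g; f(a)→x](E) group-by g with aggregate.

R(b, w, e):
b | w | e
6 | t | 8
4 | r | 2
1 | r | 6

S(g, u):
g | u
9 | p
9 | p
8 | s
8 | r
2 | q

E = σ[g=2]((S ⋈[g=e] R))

σ filters on g, owned by the left side.
E' = (σ[g=2](S) ⋈[g=e] R)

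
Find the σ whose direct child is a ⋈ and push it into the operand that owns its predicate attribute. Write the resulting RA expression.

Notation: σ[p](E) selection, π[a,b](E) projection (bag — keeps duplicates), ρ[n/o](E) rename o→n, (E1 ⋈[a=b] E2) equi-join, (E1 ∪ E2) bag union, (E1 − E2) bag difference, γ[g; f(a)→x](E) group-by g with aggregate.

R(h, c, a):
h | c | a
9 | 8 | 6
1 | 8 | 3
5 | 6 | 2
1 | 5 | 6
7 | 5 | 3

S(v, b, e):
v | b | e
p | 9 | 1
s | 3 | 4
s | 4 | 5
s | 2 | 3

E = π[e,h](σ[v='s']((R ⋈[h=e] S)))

σ filters on v, owned by the right side.
E' = π[e,h]((R ⋈[h=e] σ[v='s'](S)))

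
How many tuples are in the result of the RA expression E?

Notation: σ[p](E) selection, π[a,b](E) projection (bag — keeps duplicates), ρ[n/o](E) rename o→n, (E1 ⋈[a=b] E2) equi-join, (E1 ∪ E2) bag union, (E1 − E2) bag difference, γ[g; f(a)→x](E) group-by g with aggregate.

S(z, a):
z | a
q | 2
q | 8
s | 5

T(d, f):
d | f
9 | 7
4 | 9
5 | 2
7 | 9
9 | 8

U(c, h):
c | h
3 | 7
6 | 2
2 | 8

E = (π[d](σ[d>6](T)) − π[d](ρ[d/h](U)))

Row counts bottom-up:
  T → 5
  σ[d>6](T) → 3
  π[d](σ[d>6](T)) → 3
  U → 3
  ρ[d/h](U) → 3
  π[d](ρ[d/h](U)) → 3
  (π[d](σ[d>6](T)) − π[d](ρ[d/h](U))) → 2

|E| = 2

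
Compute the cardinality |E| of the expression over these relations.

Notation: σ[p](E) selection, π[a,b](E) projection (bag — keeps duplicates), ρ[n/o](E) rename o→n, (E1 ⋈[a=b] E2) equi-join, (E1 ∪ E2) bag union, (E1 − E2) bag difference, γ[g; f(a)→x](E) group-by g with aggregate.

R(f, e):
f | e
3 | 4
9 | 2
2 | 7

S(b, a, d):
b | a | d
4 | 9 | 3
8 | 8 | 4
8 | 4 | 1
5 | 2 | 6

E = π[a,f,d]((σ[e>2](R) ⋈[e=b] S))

Row counts bottom-up:
  R → 3
  σ[e>2](R) → 2
  S → 4
  (σ[e>2](R) ⋈[e=b] S) → 1
  π[a,f,d]((σ[e>2](R) ⋈[e=b] S)) → 1

|E| = 1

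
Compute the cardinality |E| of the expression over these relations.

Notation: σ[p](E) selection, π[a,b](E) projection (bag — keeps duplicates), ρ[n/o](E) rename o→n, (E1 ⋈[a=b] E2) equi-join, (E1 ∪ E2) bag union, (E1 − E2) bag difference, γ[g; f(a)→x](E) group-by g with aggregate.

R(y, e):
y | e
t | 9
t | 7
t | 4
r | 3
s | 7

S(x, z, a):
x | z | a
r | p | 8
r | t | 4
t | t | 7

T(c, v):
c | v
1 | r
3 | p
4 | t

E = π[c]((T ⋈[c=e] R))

Row counts bottom-up:
  T → 3
  R → 5
  (T ⋈[c=e] R) → 2
  π[c]((T ⋈[c=e] R)) → 2

|E| = 2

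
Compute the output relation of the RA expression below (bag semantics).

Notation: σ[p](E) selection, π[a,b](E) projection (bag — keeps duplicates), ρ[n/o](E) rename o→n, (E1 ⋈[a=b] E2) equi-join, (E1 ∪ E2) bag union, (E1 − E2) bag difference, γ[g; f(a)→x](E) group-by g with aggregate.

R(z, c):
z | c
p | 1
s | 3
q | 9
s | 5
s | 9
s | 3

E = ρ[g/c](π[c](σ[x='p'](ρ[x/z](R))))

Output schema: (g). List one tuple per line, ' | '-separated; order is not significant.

Stepwise |·|:
  R → 6
  ρ[x/z](R) → 6
  σ[x='p'](ρ[x/z](R)) → 1
  π[c](σ[x='p'](ρ[x/z](R))) → 1
  ρ[g/c](π[c](σ[x='p'](ρ[x/z](R)))) → 1

== RESULT ==
g
1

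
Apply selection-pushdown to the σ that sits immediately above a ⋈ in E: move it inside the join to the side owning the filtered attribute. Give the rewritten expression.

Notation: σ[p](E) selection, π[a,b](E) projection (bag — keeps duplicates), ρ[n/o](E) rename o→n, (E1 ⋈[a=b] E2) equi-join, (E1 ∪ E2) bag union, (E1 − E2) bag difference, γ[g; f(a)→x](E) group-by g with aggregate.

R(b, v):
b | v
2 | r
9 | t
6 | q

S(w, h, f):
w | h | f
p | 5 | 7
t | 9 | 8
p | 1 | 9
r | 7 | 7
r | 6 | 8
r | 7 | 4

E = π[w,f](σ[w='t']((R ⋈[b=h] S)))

σ filters on w, owned by the right side.
E' = π[w,f]((R ⋈[b=h] σ[w='t'](S)))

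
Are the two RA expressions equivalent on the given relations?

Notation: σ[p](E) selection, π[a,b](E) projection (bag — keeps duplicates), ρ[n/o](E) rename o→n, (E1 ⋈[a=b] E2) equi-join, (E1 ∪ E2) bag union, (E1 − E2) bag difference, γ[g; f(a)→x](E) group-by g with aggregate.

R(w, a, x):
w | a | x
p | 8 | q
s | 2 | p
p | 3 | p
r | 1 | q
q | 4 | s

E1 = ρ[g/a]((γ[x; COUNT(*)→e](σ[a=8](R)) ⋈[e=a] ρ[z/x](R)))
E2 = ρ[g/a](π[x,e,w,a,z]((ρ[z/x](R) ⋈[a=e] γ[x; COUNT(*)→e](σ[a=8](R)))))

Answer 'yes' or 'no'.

E1 stepwise |·|:
  R → 5
  σ[a=8](R) → 1
  γ[x; COUNT(*)→e](σ[a=8](R)) → 1
  R → 5
  ρ[z/x](R) → 5
  (γ[x; COUNT(*)→e](σ[a=8](R)) ⋈[e=a] ρ[z/x](R)) → 1
  ρ[g/a]((γ[x; COUNT(*)→e](σ[a=8](R)) ⋈[e=a] ρ[z/x](R))) → 1
E2 stepwise |·|:
  R → 5
  ρ[z/x](R) → 5
  R → 5
  σ[a=8](R) → 1
  γ[x; COUNT(*)→e](σ[a=8](R)) → 1
  (ρ[z/x](R) ⋈[a=e] γ[x; COUNT(*)→e](σ[a=8](R))) → 1
  π[x,e,w,a,z]((ρ[z/x](R) ⋈[a=e] γ[x; COUNT(*)→e](σ[a=8](R)))) → 1
  ρ[g/a](π[x,e,w,a,z]((ρ[z/x](R) ⋈[a=e] γ[x; COUNT(*)→e](σ[a=8](R))))) → 1

E1 and E2 produce the same multiset:
x | e | w | g | z
q | 1 | r | 1 | q

yes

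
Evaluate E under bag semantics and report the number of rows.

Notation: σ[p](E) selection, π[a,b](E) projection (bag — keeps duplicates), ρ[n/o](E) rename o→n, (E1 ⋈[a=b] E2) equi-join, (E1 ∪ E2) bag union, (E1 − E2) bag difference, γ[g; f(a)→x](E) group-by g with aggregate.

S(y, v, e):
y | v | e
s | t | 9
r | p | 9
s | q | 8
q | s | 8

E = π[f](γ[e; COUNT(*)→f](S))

Stepwise |·|:
  S → 4
  γ[e; COUNT(*)→f](S) → 2
  π[f](γ[e; COUNT(*)→f](S)) → 2

|E| = 2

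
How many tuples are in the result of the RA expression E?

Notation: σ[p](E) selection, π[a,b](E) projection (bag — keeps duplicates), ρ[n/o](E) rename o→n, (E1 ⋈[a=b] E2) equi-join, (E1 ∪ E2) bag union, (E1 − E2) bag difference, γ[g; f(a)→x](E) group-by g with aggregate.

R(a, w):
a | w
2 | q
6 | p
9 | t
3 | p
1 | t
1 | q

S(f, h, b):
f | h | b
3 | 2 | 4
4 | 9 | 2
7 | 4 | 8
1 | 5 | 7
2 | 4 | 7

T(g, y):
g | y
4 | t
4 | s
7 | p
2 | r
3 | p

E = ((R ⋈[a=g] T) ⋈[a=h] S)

Stepwise |·|:
  R → 6
  T → 5
  (R ⋈[a=g] T) → 2
  S → 5
  ((R ⋈[a=g] T) ⋈[a=h] S) → 1

|E| = 1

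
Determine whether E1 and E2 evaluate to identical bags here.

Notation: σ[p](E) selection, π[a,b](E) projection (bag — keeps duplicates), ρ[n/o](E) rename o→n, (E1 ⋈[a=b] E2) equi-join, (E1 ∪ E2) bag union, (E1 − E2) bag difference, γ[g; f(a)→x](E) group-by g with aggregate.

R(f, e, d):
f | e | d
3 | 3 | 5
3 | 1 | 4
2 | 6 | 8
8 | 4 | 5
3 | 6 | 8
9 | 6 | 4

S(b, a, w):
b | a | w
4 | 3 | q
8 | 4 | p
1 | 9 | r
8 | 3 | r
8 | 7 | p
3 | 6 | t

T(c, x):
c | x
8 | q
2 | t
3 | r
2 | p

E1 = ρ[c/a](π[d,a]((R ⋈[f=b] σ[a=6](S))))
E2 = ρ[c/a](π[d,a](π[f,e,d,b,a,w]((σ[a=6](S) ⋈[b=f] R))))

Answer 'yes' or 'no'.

E1 stepwise |·|:
  R → 6
  S → 6
  σ[a=6](S) → 1
  (R ⋈[f=b] σ[a=6](S)) → 3
  π[d,a]((R ⋈[f=b] σ[a=6](S))) → 3
  ρ[c/a](π[d,a]((R ⋈[f=b] σ[a=6](S)))) → 3
E2 stepwise |·|:
  S → 6
  σ[a=6](S) → 1
  R → 6
  (σ[a=6](S) ⋈[b=f] R) → 3
  π[f,e,d,b,a,w]((σ[a=6](S) ⋈[b=f] R)) → 3
  π[d,a](π[f,e,d,b,a,w]((σ[a=6](S) ⋈[b=f] R))) → 3
  ρ[c/a](π[d,a](π[f,e,d,b,a,w]((σ[a=6](S) ⋈[b=f] R)))) → 3

E1 and E2 produce the same multiset:
d | c
4 | 6
5 | 6
8 | 6

yes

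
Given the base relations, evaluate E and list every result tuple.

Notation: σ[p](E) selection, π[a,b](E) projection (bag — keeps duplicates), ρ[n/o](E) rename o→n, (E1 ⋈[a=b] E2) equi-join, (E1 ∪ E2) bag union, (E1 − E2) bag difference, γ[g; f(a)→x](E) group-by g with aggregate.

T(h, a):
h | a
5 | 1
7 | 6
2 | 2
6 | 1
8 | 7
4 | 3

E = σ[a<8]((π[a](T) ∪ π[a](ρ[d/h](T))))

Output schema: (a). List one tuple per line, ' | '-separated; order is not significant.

Per-node cardinality:
  T → 6
  π[a](T) → 6
  T → 6
  ρ[d/h](T) → 6
  π[a](ρ[d/h](T)) → 6
  (π[a](T) ∪ π[a](ρ[d/h](T))) → 12
  σ[a<8]((π[a](T) ∪ π[a](ρ[d/h](T)))) → 12

== RESULT ==
a
1
1
1
1
2
2
3
3
6
6
7
7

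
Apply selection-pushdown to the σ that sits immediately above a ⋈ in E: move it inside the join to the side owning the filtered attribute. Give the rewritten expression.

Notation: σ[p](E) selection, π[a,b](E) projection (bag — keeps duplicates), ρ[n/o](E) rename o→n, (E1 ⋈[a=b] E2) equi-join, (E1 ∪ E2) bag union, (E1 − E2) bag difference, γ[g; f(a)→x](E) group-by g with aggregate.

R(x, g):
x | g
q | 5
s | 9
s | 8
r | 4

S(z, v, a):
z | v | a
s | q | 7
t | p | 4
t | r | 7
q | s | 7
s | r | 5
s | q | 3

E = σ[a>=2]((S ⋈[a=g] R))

σ filters on a, owned by the left side.
E' = (σ[a>=2](S) ⋈[a=g] R)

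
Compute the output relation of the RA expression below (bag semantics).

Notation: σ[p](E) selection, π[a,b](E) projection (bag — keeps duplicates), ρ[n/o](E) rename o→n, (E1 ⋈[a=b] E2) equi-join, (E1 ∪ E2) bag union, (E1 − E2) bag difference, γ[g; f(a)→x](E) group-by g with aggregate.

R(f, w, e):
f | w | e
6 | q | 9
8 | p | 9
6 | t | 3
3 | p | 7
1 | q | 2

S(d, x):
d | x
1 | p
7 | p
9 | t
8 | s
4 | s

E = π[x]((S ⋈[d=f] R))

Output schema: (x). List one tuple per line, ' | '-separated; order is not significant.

Per-node cardinality:
  S → 5
  R → 5
  (S ⋈[d=f] R) → 2
  π[x]((S ⋈[d=f] R)) → 2

== RESULT ==
x
p
s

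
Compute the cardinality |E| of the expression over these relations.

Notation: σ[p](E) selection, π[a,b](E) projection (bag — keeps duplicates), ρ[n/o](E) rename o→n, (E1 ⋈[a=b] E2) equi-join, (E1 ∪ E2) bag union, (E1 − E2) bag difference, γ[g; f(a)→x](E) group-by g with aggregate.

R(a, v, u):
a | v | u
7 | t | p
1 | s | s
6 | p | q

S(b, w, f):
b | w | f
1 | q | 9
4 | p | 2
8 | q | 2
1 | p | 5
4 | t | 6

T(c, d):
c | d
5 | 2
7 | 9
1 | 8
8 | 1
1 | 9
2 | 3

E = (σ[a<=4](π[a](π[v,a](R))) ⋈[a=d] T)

Per-node cardinality:
  R → 3
  π[v,a](R) → 3
  π[a](π[v,a](R)) → 3
  σ[a<=4](π[a](π[v,a](R))) → 1
  T → 6
  (σ[a<=4](π[a](π[v,a](R))) ⋈[a=d] T) → 1

|E| = 1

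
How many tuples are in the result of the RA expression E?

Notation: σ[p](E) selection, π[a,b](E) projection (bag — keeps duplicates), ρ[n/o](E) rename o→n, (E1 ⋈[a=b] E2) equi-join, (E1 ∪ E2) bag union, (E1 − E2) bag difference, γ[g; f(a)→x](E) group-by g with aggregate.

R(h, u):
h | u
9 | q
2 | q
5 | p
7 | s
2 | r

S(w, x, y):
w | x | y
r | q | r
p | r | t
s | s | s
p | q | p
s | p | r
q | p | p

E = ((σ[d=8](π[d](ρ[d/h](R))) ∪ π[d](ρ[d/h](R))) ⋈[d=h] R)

Stepwise |·|:
  R → 5
  ρ[d/h](R) → 5
  π[d](ρ[d/h](R)) → 5
  σ[d=8](π[d](ρ[d/h](R))) → 0
  R → 5
  ρ[d/h](R) → 5
  π[d](ρ[d/h](R)) → 5
  (σ[d=8](π[d](ρ[d/h](R))) ∪ π[d](ρ[d/h](R))) → 5
  R → 5
  ((σ[d=8](π[d](ρ[d/h](R))) ∪ π[d](ρ[d/h](R))) ⋈[d=h] R) → 7

|E| = 7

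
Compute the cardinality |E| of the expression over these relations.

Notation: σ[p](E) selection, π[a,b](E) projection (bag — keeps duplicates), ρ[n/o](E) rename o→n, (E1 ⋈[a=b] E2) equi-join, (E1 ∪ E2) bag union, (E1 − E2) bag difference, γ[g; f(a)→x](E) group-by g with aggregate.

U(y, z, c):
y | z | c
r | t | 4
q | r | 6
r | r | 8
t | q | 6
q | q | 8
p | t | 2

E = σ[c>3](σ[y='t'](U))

Subexpression sizes:
  U → 6
  σ[y='t'](U) → 1
  σ[c>3](σ[y='t'](U)) → 1

|E| = 1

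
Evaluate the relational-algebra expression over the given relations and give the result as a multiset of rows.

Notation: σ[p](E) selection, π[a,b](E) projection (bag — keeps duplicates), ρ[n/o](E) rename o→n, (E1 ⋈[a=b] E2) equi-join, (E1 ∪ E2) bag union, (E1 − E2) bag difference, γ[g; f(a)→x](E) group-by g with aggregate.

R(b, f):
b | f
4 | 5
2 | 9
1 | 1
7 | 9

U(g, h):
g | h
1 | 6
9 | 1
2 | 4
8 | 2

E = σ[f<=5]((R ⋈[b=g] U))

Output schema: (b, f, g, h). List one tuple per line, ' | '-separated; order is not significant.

Per-node cardinality:
  R → 4
  U → 4
  (R ⋈[b=g] U) → 2
  σ[f<=5]((R ⋈[b=g] U)) → 1

== RESULT ==
b | f | g | h
1 | 1 | 1 | 6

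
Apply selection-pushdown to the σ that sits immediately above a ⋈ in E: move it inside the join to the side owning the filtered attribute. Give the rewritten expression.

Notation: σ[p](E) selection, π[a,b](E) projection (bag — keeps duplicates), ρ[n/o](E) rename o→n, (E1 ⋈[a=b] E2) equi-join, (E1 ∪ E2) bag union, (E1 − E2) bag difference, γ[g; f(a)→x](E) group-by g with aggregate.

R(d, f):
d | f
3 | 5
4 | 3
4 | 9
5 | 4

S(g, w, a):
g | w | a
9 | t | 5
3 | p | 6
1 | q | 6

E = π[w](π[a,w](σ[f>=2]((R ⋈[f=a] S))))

σ filters on f, owned by the left side.
E' = π[w](π[a,w]((σ[f>=2](R) ⋈[f=a] S)))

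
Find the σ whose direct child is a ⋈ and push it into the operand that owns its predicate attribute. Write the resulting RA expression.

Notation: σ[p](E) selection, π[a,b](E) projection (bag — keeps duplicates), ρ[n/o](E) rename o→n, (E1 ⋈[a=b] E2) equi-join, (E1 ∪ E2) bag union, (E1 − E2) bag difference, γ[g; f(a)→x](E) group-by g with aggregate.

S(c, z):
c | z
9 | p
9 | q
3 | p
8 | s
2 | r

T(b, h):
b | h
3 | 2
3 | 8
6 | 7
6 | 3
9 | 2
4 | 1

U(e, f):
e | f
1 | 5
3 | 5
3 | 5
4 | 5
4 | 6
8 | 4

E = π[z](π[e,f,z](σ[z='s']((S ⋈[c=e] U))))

σ filters on z, owned by the left side.
E' = π[z](π[e,f,z]((σ[z='s'](S) ⋈[c=e] U)))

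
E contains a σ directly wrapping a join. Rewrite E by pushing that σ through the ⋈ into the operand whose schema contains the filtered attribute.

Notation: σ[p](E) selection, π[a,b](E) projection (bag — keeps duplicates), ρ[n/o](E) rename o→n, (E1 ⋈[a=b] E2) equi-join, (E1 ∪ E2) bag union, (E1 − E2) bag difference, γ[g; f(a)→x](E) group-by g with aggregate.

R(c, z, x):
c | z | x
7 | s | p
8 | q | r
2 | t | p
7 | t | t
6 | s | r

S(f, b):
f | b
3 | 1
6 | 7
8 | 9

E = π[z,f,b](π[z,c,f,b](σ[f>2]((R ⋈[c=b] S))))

σ filters on f, owned by the right side.
E' = π[z,f,b](π[z,c,f,b]((R ⋈[c=b] σ[f>2](S))))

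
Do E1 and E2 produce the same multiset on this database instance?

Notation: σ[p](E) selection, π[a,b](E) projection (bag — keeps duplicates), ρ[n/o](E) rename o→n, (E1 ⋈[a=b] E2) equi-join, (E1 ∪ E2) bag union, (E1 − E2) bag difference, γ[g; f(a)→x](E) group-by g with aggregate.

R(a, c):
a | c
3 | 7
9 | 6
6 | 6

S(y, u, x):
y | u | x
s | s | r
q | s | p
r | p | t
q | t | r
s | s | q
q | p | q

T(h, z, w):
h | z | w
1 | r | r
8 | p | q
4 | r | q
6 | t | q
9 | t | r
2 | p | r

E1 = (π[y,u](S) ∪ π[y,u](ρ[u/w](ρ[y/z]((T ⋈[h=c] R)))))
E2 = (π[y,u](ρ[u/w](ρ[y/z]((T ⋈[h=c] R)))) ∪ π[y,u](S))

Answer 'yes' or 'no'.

E1 row counts bottom-up:
  S → 6
  π[y,u](S) → 6
  T → 6
  R → 3
  (T ⋈[h=c] R) → 2
  ρ[y/z]((T ⋈[h=c] R)) → 2
  ρ[u/w](ρ[y/z]((T ⋈[h=c] R))) → 2
  π[y,u](ρ[u/w](ρ[y/z]((T ⋈[h=c] R)))) → 2
  (π[y,u](S) ∪ π[y,u](ρ[u/w](ρ[y/z]((T ⋈[h=c] R))))) → 8
E2 row counts bottom-up:
  T → 6
  R → 3
  (T ⋈[h=c] R) → 2
  ρ[y/z]((T ⋈[h=c] R)) → 2
  ρ[u/w](ρ[y/z]((T ⋈[h=c] R))) → 2
  π[y,u](ρ[u/w](ρ[y/z]((T ⋈[h=c] R)))) → 2
  S → 6
  π[y,u](S) → 6
  (π[y,u](ρ[u/w](ρ[y/z]((T ⋈[h=c] R)))) ∪ π[y,u](S)) → 8

E1 and E2 produce the same multiset:
y | u
q | p
q | s
q | t
r | p
s | s
s | s
t | q
t | q

yes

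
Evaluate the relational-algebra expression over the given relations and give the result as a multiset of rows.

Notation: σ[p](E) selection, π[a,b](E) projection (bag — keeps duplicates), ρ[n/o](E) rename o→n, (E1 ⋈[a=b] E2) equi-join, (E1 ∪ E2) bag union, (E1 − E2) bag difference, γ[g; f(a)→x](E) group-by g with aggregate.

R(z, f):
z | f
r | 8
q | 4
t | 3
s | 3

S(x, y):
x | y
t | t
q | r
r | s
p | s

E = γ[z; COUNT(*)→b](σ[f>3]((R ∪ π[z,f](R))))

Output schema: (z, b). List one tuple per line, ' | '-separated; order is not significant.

Stepwise |·|:
  R → 4
  R → 4
  π[z,f](R) → 4
  (R ∪ π[z,f](R)) → 8
  σ[f>3]((R ∪ π[z,f](R))) → 4
  γ[z; COUNT(*)→b](σ[f>3]((R ∪ π[z,f](R)))) → 2

== RESULT ==
z | b
q | 2
r | 2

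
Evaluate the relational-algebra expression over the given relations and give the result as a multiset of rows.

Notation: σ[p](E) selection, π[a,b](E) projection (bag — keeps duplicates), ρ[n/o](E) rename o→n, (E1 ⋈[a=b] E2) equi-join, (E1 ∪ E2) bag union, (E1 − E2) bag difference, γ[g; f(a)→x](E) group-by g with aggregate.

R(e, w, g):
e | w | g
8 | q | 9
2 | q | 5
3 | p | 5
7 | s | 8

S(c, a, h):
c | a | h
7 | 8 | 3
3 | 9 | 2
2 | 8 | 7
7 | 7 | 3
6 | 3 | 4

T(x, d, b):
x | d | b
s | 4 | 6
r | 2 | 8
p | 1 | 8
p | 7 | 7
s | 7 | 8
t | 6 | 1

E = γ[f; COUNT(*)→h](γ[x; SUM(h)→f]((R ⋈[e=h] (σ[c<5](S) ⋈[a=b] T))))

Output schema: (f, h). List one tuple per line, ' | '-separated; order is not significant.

Row counts bottom-up:
  R → 4
  S → 5
  σ[c<5](S) → 2
  T → 6
  (σ[c<5](S) ⋈[a=b] T) → 3
  (R ⋈[e=h] (σ[c<5](S) ⋈[a=b] T)) → 3
  γ[x; SUM(h)→f]((R ⋈[e=h] (σ[c<5](S) ⋈[a=b] T))) → 3
  γ[f; COUNT(*)→h](γ[x; SUM(h)→f]((R ⋈[e=h] (σ[c<5](S) ⋈[a=b] T)))) → 1

== RESULT ==
f | h
7 | 3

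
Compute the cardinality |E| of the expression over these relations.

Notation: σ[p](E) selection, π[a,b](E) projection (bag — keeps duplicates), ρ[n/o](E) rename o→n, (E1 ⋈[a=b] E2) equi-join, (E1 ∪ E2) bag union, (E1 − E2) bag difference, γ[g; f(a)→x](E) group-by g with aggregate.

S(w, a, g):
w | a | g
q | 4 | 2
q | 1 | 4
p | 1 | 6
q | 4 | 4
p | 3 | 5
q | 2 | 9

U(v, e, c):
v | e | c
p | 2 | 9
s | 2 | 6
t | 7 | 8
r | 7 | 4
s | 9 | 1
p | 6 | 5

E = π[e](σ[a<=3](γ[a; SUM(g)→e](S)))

Row counts bottom-up:
  S → 6
  γ[a; SUM(g)→e](S) → 4
  σ[a<=3](γ[a; SUM(g)→e](S)) → 3
  π[e](σ[a<=3](γ[a; SUM(g)→e](S))) → 3

|E| = 3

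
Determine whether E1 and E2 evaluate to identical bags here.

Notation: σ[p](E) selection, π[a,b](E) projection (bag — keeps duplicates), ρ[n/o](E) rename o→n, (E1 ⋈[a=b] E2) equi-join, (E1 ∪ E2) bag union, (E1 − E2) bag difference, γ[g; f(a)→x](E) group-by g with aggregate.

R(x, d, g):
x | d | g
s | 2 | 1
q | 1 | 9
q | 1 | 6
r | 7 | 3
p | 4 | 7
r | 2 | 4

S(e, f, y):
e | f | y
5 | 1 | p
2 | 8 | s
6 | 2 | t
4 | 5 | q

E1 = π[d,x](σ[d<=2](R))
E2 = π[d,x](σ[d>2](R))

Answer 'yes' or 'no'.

E1 per-node cardinality:
  R → 6
  σ[d<=2](R) → 4
  π[d,x](σ[d<=2](R)) → 4
E2 per-node cardinality:
  R → 6
  σ[d>2](R) → 2
  π[d,x](σ[d>2](R)) → 2

E1 result:
d | x
1 | q
1 | q
2 | r
2 | s
E2 result:
d | x
4 | p
7 | r
Witness: (7, 'r') appears 0× in E1 but 1× in E2.

no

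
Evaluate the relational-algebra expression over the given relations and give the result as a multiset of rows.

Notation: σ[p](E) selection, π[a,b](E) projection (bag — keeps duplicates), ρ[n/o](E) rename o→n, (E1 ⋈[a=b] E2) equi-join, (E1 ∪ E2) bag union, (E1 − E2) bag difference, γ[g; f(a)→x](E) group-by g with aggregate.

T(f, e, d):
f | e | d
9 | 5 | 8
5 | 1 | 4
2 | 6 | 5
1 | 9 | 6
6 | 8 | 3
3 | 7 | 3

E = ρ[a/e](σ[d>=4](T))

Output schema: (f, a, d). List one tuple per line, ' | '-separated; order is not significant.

Subexpression sizes:
  T → 6
  σ[d>=4](T) → 4
  ρ[a/e](σ[d>=4](T)) → 4

== RESULT ==
f | a | d
1 | 9 | 6
2 | 6 | 5
5 | 1 | 4
9 | 5 | 8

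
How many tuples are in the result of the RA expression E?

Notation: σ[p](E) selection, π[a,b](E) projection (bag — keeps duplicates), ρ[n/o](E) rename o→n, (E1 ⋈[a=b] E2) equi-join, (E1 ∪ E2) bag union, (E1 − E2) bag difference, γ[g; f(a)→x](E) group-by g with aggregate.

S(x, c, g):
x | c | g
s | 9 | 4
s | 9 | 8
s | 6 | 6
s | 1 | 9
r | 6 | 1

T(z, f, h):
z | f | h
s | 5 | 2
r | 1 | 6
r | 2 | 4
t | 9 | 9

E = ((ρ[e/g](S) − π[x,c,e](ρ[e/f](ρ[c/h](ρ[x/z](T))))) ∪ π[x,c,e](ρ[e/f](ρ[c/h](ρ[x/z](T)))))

Subexpression sizes:
  S → 5
  ρ[e/g](S) → 5
  T → 4
  ρ[x/z](T) → 4
  ρ[c/h](ρ[x/z](T)) → 4
  ρ[e/f](ρ[c/h](ρ[x/z](T))) → 4
  π[x,c,e](ρ[e/f](ρ[c/h](ρ[x/z](T)))) → 4
  (ρ[e/g](S) − π[x,c,e](ρ[e/f](ρ[c/h](ρ[x/z](T))))) → 4
  T → 4
  ρ[x/z](T) → 4
  ρ[c/h](ρ[x/z](T)) → 4
  ρ[e/f](ρ[c/h](ρ[x/z](T))) → 4
  π[x,c,e](ρ[e/f](ρ[c/h](ρ[x/z](T)))) → 4
  ((ρ[e/g](S) − π[x,c,e](ρ[e/f](ρ[c/h](ρ[x/z](T))))) ∪ π[x,c,e](ρ[e/f](ρ[c/h](ρ[x/z](T))))) → 8

|E| = 8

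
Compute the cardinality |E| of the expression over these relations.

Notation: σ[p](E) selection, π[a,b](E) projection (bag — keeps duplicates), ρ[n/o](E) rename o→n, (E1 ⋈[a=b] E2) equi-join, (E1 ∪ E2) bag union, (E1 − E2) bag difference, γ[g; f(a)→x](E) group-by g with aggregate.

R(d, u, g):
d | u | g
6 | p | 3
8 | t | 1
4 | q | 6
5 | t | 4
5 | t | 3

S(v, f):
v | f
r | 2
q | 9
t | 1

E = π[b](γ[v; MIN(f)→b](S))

Row counts bottom-up:
  S → 3
  γ[v; MIN(f)→b](S) → 3
  π[b](γ[v; MIN(f)→b](S)) → 3

|E| = 3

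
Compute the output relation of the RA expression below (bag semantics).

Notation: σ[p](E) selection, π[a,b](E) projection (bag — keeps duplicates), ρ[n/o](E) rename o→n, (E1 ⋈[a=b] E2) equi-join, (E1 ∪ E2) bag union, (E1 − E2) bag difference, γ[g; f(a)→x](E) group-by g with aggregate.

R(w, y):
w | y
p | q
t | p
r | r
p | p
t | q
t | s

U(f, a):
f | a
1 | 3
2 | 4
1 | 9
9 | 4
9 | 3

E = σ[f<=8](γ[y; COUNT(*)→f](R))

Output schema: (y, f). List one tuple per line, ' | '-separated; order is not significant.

Stepwise |·|:
  R → 6
  γ[y; COUNT(*)→f](R) → 4
  σ[f<=8](γ[y; COUNT(*)→f](R)) → 4

== RESULT ==
y | f
p | 2
q | 2
r | 1
s | 1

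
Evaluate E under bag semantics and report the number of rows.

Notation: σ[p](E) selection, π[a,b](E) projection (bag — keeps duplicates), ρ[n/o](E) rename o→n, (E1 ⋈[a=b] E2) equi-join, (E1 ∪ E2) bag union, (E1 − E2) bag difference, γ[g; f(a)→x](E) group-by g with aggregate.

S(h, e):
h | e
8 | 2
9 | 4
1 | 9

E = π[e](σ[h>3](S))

Per-node cardinality:
  S → 3
  σ[h>3](S) → 2
  π[e](σ[h>3](S)) → 2

|E| = 2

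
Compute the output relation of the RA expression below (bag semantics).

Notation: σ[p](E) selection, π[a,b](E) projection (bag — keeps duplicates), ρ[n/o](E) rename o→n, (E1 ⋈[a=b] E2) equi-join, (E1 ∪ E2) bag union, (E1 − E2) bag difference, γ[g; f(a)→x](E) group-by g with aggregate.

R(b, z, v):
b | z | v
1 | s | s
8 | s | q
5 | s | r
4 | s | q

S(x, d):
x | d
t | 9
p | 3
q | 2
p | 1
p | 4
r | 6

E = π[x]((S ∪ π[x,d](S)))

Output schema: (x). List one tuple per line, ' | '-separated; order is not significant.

Row counts bottom-up:
  S → 6
  S → 6
  π[x,d](S) → 6
  (S ∪ π[x,d](S)) → 12
  π[x]((S ∪ π[x,d](S))) → 12

== RESULT ==
x
p
p
p
p
p
p
q
q
r
r
t
t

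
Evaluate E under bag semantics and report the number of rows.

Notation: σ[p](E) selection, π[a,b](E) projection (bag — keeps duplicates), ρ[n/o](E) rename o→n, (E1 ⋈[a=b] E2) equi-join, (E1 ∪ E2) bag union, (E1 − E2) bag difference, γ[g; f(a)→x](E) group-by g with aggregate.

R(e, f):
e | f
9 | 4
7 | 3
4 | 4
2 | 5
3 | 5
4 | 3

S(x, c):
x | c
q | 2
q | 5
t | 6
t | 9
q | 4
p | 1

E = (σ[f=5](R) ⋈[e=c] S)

Subexpression sizes:
  R → 6
  σ[f=5](R) → 2
  S → 6
  (σ[f=5](R) ⋈[e=c] S) → 1

|E| = 1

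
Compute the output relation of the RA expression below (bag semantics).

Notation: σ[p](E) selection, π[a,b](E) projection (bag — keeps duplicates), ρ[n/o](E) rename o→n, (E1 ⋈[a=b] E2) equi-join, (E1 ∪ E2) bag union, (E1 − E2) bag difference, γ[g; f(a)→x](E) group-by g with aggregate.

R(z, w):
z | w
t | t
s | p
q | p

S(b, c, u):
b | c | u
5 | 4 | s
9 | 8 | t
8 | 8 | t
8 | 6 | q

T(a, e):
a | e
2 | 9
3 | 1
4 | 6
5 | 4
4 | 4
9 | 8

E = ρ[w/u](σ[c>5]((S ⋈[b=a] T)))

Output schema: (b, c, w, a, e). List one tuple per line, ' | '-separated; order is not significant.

Subexpression sizes:
  S → 4
  T → 6
  (S ⋈[b=a] T) → 2
  σ[c>5]((S ⋈[b=a] T)) → 1
  ρ[w/u](σ[c>5]((S ⋈[b=a] T))) → 1

== RESULT ==
b | c | w | a | e
9 | 8 | t | 9 | 8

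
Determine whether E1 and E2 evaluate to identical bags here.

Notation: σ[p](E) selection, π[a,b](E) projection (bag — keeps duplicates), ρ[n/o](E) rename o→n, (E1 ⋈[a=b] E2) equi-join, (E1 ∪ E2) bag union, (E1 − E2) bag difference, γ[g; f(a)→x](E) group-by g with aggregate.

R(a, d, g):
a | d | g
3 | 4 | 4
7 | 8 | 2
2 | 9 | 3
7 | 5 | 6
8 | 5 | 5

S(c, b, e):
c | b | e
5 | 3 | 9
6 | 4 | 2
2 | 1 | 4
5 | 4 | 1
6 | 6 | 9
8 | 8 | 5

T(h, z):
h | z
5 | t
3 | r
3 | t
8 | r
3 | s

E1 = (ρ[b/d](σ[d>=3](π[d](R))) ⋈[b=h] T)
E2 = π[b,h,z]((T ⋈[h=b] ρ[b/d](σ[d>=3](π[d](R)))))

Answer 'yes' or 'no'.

E1 per-node cardinality:
  R → 5
  π[d](R) → 5
  σ[d>=3](π[d](R)) → 5
  ρ[b/d](σ[d>=3](π[d](R))) → 5
  T → 5
  (ρ[b/d](σ[d>=3](π[d](R))) ⋈[b=h] T) → 3
E2 per-node cardinality:
  T → 5
  R → 5
  π[d](R) → 5
  σ[d>=3](π[d](R)) → 5
  ρ[b/d](σ[d>=3](π[d](R))) → 5
  (T ⋈[h=b] ρ[b/d](σ[d>=3](π[d](R)))) → 3
  π[b,h,z]((T ⋈[h=b] ρ[b/d](σ[d>=3](π[d](R))))) → 3

E1 and E2 produce the same multiset:
b | h | z
5 | 5 | t
5 | 5 | t
8 | 8 | r

yes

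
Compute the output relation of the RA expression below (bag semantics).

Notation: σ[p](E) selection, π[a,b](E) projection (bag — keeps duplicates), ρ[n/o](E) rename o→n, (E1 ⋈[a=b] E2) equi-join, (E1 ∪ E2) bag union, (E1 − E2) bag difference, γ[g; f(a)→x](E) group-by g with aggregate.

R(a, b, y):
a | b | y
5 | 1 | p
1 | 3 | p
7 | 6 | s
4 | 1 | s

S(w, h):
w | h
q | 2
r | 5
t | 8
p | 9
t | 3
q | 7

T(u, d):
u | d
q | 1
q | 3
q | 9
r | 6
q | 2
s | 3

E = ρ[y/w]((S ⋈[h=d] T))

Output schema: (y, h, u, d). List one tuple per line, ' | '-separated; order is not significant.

Stepwise |·|:
  S → 6
  T → 6
  (S ⋈[h=d] T) → 4
  ρ[y/w]((S ⋈[h=d] T)) → 4

== RESULT ==
y | h | u | d
p | 9 | q | 9
q | 2 | q | 2
t | 3 | q | 3
t | 3 | s | 3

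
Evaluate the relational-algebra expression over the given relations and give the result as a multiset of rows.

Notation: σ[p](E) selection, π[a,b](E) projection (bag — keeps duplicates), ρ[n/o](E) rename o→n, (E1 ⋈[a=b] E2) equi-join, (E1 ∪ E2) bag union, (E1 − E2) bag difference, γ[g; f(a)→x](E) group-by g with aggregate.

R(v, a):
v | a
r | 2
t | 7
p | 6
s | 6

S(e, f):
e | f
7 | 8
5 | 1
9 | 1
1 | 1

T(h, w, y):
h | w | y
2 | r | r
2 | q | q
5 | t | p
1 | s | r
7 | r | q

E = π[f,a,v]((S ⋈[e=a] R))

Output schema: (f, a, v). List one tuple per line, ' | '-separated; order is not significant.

Stepwise |·|:
  S → 4
  R → 4
  (S ⋈[e=a] R) → 1
  π[f,a,v]((S ⋈[e=a] R)) → 1

== RESULT ==
f | a | v
8 | 7 | t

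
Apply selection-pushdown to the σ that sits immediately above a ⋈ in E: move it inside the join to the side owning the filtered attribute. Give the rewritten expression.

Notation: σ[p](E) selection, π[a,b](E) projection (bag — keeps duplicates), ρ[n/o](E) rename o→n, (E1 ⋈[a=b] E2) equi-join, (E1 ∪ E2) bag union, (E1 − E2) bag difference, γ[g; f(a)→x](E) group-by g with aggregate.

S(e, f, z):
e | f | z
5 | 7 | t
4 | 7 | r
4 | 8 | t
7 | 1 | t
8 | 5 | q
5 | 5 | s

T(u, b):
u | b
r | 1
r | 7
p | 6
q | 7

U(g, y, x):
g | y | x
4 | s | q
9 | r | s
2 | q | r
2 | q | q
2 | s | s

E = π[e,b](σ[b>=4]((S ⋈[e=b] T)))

σ filters on b, owned by the right side.
E' = π[e,b]((S ⋈[e=b] σ[b>=4](T)))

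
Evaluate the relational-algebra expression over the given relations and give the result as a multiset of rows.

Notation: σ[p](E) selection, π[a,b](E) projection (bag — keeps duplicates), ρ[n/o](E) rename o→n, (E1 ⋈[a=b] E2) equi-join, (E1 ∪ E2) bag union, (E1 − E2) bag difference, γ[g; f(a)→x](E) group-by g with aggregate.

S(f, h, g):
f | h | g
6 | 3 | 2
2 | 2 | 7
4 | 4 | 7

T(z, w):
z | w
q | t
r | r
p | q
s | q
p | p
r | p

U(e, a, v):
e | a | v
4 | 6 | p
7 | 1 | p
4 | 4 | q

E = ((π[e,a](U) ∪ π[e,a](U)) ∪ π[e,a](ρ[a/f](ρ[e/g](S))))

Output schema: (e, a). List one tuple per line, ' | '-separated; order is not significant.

Subexpression sizes:
  U → 3
  π[e,a](U) → 3
  U → 3
  π[e,a](U) → 3
  (π[e,a](U) ∪ π[e,a](U)) → 6
  S → 3
  ρ[e/g](S) → 3
  ρ[a/f](ρ[e/g](S)) → 3
  π[e,a](ρ[a/f](ρ[e/g](S))) → 3
  ((π[e,a](U) ∪ π[e,a](U)) ∪ π[e,a](ρ[a/f](ρ[e/g](S)))) → 9

== RESULT ==
e | a
2 | 6
4 | 4
4 | 4
4 | 6
4 | 6
7 | 1
7 | 1
7 | 2
7 | 4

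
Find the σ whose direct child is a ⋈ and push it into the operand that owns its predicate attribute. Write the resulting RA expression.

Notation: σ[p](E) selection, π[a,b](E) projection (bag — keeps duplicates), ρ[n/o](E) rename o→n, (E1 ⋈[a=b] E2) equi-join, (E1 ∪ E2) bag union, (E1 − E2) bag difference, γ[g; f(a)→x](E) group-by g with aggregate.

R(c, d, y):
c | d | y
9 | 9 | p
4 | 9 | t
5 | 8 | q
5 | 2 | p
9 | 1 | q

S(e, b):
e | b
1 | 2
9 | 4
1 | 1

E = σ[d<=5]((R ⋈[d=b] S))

σ filters on d, owned by the left side.
E' = (σ[d<=5](R) ⋈[d=b] S)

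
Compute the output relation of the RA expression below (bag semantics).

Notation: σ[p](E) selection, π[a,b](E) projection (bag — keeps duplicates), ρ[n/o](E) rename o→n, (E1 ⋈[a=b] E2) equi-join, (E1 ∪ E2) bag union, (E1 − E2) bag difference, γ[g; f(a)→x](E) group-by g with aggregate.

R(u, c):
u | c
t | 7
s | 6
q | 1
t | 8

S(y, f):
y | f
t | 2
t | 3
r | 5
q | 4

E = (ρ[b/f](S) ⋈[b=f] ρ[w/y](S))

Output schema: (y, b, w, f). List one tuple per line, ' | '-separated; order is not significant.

Stepwise |·|:
  S → 4
  ρ[b/f](S) → 4
  S → 4
  ρ[w/y](S) → 4
  (ρ[b/f](S) ⋈[b=f] ρ[w/y](S)) → 4

== RESULT ==
y | b | w | f
q | 4 | q | 4
r | 5 | r | 5
t | 2 | t | 2
t | 3 | t | 3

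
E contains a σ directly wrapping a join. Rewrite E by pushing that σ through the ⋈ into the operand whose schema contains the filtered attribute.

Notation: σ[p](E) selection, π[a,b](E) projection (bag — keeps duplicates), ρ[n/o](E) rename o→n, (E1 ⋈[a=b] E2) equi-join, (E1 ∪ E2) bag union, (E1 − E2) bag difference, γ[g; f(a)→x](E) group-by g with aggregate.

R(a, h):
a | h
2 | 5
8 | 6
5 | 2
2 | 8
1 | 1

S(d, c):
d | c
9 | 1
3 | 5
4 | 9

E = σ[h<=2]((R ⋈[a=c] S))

σ filters on h, owned by the left side.
E' = (σ[h<=2](R) ⋈[a=c] S)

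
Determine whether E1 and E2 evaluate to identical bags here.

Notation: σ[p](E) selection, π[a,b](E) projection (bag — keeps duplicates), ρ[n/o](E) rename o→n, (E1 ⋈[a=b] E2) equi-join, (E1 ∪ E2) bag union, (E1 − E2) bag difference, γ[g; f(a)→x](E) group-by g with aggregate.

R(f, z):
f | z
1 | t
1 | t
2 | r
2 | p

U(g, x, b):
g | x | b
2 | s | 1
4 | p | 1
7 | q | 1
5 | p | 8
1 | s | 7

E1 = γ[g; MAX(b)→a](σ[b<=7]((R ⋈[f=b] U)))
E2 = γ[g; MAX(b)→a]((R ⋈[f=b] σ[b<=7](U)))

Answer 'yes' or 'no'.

E1 per-node cardinality:
  R → 4
  U → 5
  (R ⋈[f=b] U) → 6
  σ[b<=7]((R ⋈[f=b] U)) → 6
  γ[g; MAX(b)→a](σ[b<=7]((R ⋈[f=b] U))) → 3
E2 per-node cardinality:
  R → 4
  U → 5
  σ[b<=7](U) → 4
  (R ⋈[f=b] σ[b<=7](U)) → 6
  γ[g; MAX(b)→a]((R ⋈[f=b] σ[b<=7](U))) → 3

E1 and E2 produce the same multiset:
g | a
2 | 1
4 | 1
7 | 1

yes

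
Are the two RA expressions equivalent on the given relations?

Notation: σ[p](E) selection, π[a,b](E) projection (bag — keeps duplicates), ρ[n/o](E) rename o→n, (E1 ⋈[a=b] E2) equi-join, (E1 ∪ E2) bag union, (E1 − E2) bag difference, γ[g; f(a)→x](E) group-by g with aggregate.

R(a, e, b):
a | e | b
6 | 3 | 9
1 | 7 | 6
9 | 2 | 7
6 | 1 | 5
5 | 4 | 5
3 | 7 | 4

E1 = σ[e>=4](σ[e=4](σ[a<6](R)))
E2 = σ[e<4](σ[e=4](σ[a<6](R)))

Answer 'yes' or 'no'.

E1 row counts bottom-up:
  R → 6
  σ[a<6](R) → 3
  σ[e=4](σ[a<6](R)) → 1
  σ[e>=4](σ[e=4](σ[a<6](R))) → 1
E2 row counts bottom-up:
  R → 6
  σ[a<6](R) → 3
  σ[e=4](σ[a<6](R)) → 1
  σ[e<4](σ[e=4](σ[a<6](R))) → 0

E1 result:
a | e | b
5 | 4 | 5
E2 result:
a | e | b
(0 rows)
Witness: (5, 4, 5) appears 1× in E1 but 0× in E2.

no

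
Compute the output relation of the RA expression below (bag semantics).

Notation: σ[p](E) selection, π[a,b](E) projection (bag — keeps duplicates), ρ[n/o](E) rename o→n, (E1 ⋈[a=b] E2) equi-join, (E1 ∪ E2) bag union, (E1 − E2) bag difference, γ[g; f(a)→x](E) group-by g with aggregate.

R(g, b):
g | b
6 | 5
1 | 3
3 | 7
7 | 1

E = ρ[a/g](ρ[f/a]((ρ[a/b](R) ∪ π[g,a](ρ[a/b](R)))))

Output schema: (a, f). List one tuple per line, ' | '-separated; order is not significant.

Stepwise |·|:
  R → 4
  ρ[a/b](R) → 4
  R → 4
  ρ[a/b](R) → 4
  π[g,a](ρ[a/b](R)) → 4
  (ρ[a/b](R) ∪ π[g,a](ρ[a/b](R))) → 8
  ρ[f/a]((ρ[a/b](R) ∪ π[g,a](ρ[a/b](R)))) → 8
  ρ[a/g](ρ[f/a]((ρ[a/b](R) ∪ π[g,a](ρ[a/b](R))))) → 8

== RESULT ==
a | f
1 | 3
1 | 3
3 | 7
3 | 7
6 | 5
6 | 5
7 | 1
7 | 1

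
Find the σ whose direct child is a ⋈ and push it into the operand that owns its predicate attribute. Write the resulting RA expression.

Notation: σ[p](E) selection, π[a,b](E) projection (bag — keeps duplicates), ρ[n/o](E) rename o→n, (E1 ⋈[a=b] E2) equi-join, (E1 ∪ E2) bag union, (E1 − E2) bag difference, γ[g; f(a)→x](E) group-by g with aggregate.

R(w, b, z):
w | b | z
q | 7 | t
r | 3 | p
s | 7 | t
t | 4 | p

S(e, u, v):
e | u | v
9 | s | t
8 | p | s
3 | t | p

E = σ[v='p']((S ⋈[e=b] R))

σ filters on v, owned by the left side.
E' = (σ[v='p'](S) ⋈[e=b] R)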